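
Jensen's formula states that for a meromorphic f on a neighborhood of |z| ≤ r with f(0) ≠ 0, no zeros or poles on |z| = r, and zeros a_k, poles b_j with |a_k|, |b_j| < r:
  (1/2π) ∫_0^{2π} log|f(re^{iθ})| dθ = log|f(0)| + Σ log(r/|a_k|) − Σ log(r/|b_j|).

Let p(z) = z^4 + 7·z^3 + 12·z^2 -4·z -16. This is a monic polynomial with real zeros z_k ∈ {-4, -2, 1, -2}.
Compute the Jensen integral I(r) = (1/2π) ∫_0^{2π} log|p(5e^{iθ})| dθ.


Zeros: -4, -2, -2, 1; r = 5.
Inside |z| < r: -4, -2, -2, 1. Outside (|z| ≥ r): ∅.
p(0) = -16, so log|p(0)| = log(16) = 2.7726.
Apply Jensen: I(r) = log|p(0)| + Σ_k log(r/|z_k|), summed over zeros inside |z| < r.
  log(r/|z_k|) for z_k = -4: log(5/4) = 0.2231
  log(r/|z_k|) for z_k = -2: log(5/2) = 0.9163
  log(r/|z_k|) for z_k = 1: log(5/1) = 1.6094
  log(r/|z_k|) for z_k = -2: log(5/2) = 0.9163
Sum over inside zeros: 3.6652.
I(r) = log|p(0)| + (inside sum) = 2.7726 + 3.6652 = 6.4378.
Closed form (all zeros inside, monic): I(r) = n·log(r) = 4·log(5) = 6.4378. ✓

I(r) ≈ 6.4378.


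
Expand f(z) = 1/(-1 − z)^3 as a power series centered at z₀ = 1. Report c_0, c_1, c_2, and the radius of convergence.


Let w = z − z₀, so z = z₀ + w.
Then -1 − z = -1 − (z₀ + w) = (-1 − z₀) − w = -2 − w.
f(z) = 1/(-2 − w)^3 = (1/(-2)^3) · (1 − w/(-2))^{−3}.
By the binomial series (1−u)^{−3} = Σ_{n≥0} C(n+2, 2) u^n for |u|<1, with u = w/(-2):
  c_n = C(n+2, 2) / (-2)^(n+3).
  c_0 = 1/(-2)^3 = -1/8.
  c_1 = 3/(-2)^4 = 3/16.
  c_2 = 6/(-2)^5 = -3/16.
The series is valid for |w/d| < 1, i.e. |z − z₀| < |d|.
Radius of convergence: R = |-1 − z₀| = |-2| = 2 (distance from z₀ to the singularity z = -1).

c_0 = -1/8, c_1 = 3/16, c_2 = -3/16; R = 2.


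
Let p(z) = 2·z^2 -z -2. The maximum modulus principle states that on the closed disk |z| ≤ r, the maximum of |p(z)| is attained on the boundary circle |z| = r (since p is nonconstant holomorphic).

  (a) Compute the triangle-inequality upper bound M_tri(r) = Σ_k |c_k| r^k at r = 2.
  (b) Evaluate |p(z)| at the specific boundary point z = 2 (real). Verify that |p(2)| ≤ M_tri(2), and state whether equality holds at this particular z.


Coefficients: c_0 = -2, c_1 = -1, c_2 = 2. Radius r = 2.
Part (a). Triangle bound: M_tri(r) = Σ_k |c_k| r^k
  = |-2|·2^0 + |-1|·2^1 + |2|·2^2
  = 2 + 2 + 8 = 12.
This bounds M(r) := max_{|z|=r} |p(z)| from above; equality holds iff all terms c_k z^k can be made to align in phase at a single z on |z|=r.
Part (b). At z = 2 (real, on the circle |z| = r):
  p(2) = (-2)·2^0 + (-1)·2^1 + (2)·2^2 = 4.
  |p(2)| = 4.
Check: |p(2)| = 4 ≤ 12 = M_tri(2). ✓ Equality does not hold at z = 2 (the coefficients have mixed signs, so the terms do not all align in phase there).

M_tri(2) = 12; |p(2)| = 4; equality at z=2: no.


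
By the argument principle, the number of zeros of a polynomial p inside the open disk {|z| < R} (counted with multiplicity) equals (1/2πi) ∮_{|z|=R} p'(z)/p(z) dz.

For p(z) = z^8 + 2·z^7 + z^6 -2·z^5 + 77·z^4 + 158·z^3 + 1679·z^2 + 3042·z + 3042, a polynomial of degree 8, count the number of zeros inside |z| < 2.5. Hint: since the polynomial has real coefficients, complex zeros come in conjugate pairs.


The zeros of p are: (3 + 2i), (3 - 2i), (0 + 3i), (0 - 3i), (-3 + 2i), (-3 - 2i), (-1 + 1i), (-1 - 1i).
Their magnitudes are: 3.606, 3.606, 3, 3, 3.606, 3.606, 1.414, 1.414.
Zeros with |z| < R = 2.5: (-1 + 1i), (-1 - 1i).
Count = 2.
By the argument principle, (1/2πi) ∮_{|z|=R} p'(z)/p(z) dz equals exactly this count.

Number of zeros inside |z| < 2.5: 2.


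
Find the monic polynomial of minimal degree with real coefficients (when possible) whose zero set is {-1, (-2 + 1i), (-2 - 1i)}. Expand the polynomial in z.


The polynomial is p(z) = ∏_{α ∈ S} (z − α), where S = {-1, (-2 + 1i), (-2 - 1i)}.
Expanding the product yields: p(z) = z^3 + 5·z^2 + 9·z + 5.
Note conjugate pairs combine to real quadratics: (z − (-2+1i))(z − (-2−1i)) = z² + 4z + 5.
The resulting polynomial has degree 3 and real coefficients as required.

p(z) = z^3 + 5·z^2 + 9·z + 5.


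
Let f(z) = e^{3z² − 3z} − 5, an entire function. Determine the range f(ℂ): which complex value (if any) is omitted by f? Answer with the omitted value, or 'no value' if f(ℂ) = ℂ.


Little Picard bounds the complement of f(ℂ) to at most one point.
The exponent g(z) = 3z² − 3z is a nonconstant polynomial, hence surjective onto ℂ. So e^{g(z)} takes every value in {e^w : w ∈ ℂ} = ℂ ∖ {0}. Adding -5 shifts the range to ℂ ∖ {-5}. f omits exactly -5.

Omitted value: -5.


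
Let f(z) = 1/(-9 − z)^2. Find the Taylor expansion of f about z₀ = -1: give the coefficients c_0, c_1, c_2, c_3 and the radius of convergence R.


Let w = z − z₀, so z = z₀ + w.
Then -9 − z = -9 − (z₀ + w) = (-9 − z₀) − w = -8 − w.
f(z) = 1/(-8 − w)^2 = (1/(-8)^2) · (1 − w/(-8))^{−2}.
By the binomial series (1−u)^{−2} = Σ_{n≥0} C(n+1, 1) u^n for |u|<1, with u = w/(-8):
  c_n = C(n+1, 1) / (-8)^(n+2).
  c_0 = 1/(-8)^2 = 1/64.
  c_1 = 2/(-8)^3 = -1/256.
  c_2 = 3/(-8)^4 = 3/4096.
  c_3 = 4/(-8)^5 = -1/8192.
The series is valid for |w/d| < 1, i.e. |z − z₀| < |d|.
Radius of convergence: R = |-9 − z₀| = |-8| = 8 (distance from z₀ to the singularity z = -9).

c_0 = 1/64, c_1 = -1/256, c_2 = 3/4096, c_3 = -1/8192; R = 8.


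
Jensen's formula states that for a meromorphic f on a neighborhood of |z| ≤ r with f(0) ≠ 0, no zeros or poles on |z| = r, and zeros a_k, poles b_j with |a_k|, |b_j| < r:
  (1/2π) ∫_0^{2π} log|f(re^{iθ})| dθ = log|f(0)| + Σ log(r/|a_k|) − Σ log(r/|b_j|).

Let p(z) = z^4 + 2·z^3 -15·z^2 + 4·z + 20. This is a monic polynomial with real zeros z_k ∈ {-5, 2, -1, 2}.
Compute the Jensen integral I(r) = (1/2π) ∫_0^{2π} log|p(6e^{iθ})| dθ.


Zeros: -5, -1, 2, 2; r = 6.
Inside |z| < r: -5, -1, 2, 2. Outside (|z| ≥ r): ∅.
p(0) = 20, so log|p(0)| = log(20) = 2.9957.
Apply Jensen: I(r) = log|p(0)| + Σ_k log(r/|z_k|), summed over zeros inside |z| < r.
  log(r/|z_k|) for z_k = -5: log(6/5) = 0.1823
  log(r/|z_k|) for z_k = 2: log(6/2) = 1.0986
  log(r/|z_k|) for z_k = -1: log(6/1) = 1.7918
  log(r/|z_k|) for z_k = 2: log(6/2) = 1.0986
Sum over inside zeros: 4.1713.
I(r) = log|p(0)| + (inside sum) = 2.9957 + 4.1713 = 7.1670.
Closed form (all zeros inside, monic): I(r) = n·log(r) = 4·log(6) = 7.1670. ✓

I(r) ≈ 7.1670.


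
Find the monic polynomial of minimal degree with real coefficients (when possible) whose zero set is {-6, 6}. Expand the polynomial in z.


The polynomial is p(z) = ∏_{α ∈ S} (z − α), where S = {-6, 6}.
Expanding the product yields: p(z) = z^2 -36.
The resulting polynomial has degree 2 and real coefficients as required.

p(z) = z^2 -36.


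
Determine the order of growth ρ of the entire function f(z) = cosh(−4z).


cosh(w) is a linear combination of e^{iw} and e^{−iw} (or e^w, e^{−w} in the hyperbolic case), so |cosh(w)| ≤ e^{|w|}. With w = −4z, |w| ≤ 4|z| + 0 = 4r + 0 on |z| = r, giving M(r) ≤ e^{4r + 0}, so ρ ≤ 1. On a suitable ray (z = it for sin/cos; z = t for sinh/cosh, t real → ∞), |cosh(−4z)| grows like e^{4|t|}/2, so ρ ≥ 1. Hence ρ = 1.
Therefore ρ = 1.

Order ρ = 1.


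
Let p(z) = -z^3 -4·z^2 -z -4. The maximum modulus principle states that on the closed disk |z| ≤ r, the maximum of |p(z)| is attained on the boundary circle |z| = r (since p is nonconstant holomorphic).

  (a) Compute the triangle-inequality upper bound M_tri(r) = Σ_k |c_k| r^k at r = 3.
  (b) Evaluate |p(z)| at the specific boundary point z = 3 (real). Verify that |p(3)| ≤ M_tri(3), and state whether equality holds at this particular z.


Coefficients: c_0 = -4, c_1 = -1, c_2 = -4, c_3 = -1. Radius r = 3.
Part (a). Triangle bound: M_tri(r) = Σ_k |c_k| r^k
  = |-4|·3^0 + |-1|·3^1 + |-4|·3^2 + |-1|·3^3
  = 4 + 3 + 36 + 27 = 70.
This bounds M(r) := max_{|z|=r} |p(z)| from above; equality holds iff all terms c_k z^k can be made to align in phase at a single z on |z|=r.
Part (b). At z = 3 (real, on the circle |z| = r):
  p(3) = (-4)·3^0 + (-1)·3^1 + (-4)·3^2 + (-1)·3^3 = -70.
  |p(3)| = 70.
Since all nonzero coefficients share the same sign, |p(3)| = 70 = M_tri(3); the triangle bound is attained at z = 3, so in fact M(r) = 70.

M_tri(3) = 70; |p(3)| = 70; equality at z=3: yes.


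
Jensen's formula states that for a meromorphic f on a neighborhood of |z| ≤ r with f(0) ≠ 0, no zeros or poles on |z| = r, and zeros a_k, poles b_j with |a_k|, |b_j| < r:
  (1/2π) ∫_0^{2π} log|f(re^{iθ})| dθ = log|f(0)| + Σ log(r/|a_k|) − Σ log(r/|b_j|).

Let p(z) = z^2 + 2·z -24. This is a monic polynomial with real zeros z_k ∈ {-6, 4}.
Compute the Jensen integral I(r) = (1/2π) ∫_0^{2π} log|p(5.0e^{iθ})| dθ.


Zeros: -6, 4; r = 5.0.
Inside |z| < r: 4. Outside (|z| ≥ r): -6.
p(0) = -24, so log|p(0)| = log(24) = 3.1781.
Apply Jensen: I(r) = log|p(0)| + Σ_k log(r/|z_k|), summed over zeros inside |z| < r.
  log(r/|z_k|) for z_k = 4: log(5.0/4) = 0.2231
  Outside zeros (-6) contribute nothing to the Jensen sum.
Sum over inside zeros: 0.2231.
I(r) = log|p(0)| + (inside sum) = 3.1781 + 0.2231 = 3.4012.
Note: since some zeros are outside |z| ≤ r, the simplified n·log(r) form does NOT apply — only the inside zeros contribute.

I(r) ≈ 3.4012.


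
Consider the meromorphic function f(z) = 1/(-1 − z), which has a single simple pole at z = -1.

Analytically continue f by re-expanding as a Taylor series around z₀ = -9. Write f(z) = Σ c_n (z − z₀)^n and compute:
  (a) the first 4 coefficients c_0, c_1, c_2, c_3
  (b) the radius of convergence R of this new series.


Let w = z − z₀, so z = z₀ + w.
Then -1 − z = -1 − (z₀ + w) = (-1 − z₀) − w = 8 − w.
f(z) = 1/(8 − w) = (1/(8)) · 1/(1 − w/(8)) = Σ_{n≥0} w^n / (8)^(n+1).
So c_n = 1/(8)^(n+1):
  c_0 = 1/(8)^1 = 1/8.
  c_1 = 1/(8)^2 = 1/64.
  c_2 = 1/(8)^3 = 1/512.
  c_3 = 1/(8)^4 = 1/4096.
The series is valid for |w/d| < 1, i.e. |z − z₀| < |d|.
Radius of convergence: R = |-1 − z₀| = |8| = 8 (distance from z₀ to the singularity z = -1).

c_0 = 1/8, c_1 = 1/64, c_2 = 1/512, c_3 = 1/4096; R = 8.


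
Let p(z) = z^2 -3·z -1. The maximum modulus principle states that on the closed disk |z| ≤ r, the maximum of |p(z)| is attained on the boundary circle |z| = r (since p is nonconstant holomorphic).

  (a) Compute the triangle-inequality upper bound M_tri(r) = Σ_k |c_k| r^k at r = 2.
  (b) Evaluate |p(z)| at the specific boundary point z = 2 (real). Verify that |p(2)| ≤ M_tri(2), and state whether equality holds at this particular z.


Coefficients: c_0 = -1, c_1 = -3, c_2 = 1. Radius r = 2.
Part (a). Triangle bound: M_tri(r) = Σ_k |c_k| r^k
  = |-1|·2^0 + |-3|·2^1 + |1|·2^2
  = 1 + 6 + 4 = 11.
This bounds M(r) := max_{|z|=r} |p(z)| from above; equality holds iff all terms c_k z^k can be made to align in phase at a single z on |z|=r.
Part (b). At z = 2 (real, on the circle |z| = r):
  p(2) = (-1)·2^0 + (-3)·2^1 + (1)·2^2 = -3.
  |p(2)| = 3.
Check: |p(2)| = 3 ≤ 11 = M_tri(2). ✓ Equality does not hold at z = 2 (the coefficients have mixed signs, so the terms do not all align in phase there).

M_tri(2) = 11; |p(2)| = 3; equality at z=2: no.


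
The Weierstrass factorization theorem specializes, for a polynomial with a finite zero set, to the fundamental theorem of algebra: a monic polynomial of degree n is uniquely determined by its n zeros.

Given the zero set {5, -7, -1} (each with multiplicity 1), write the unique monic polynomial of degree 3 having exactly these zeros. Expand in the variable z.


The polynomial is p(z) = ∏_{α ∈ S} (z − α), where S = {5, -7, -1}.
Expanding the product yields: p(z) = z^3 + 3·z^2 -33·z -35.
The resulting polynomial has degree 3 and real coefficients as required.

p(z) = z^3 + 3·z^2 -33·z -35.


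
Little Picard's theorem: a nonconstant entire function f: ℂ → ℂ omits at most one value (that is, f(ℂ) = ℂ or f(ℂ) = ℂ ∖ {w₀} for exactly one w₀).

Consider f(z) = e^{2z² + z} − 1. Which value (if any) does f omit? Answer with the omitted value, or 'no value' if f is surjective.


Little Picard bounds the complement of f(ℂ) to at most one point.
The exponent g(z) = 2z² + z is a nonconstant polynomial, hence surjective onto ℂ. So e^{g(z)} takes every value in {e^w : w ∈ ℂ} = ℂ ∖ {0}. Adding -1 shifts the range to ℂ ∖ {-1}. f omits exactly -1.

Omitted value: -1.


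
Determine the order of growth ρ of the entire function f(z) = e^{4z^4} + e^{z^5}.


Each summand is entire of order 4 and 5 respectively (as in the single-exponential case). The order of a sum is at most the max of the orders, so ρ ≤ 5. For the lower bound: on |z|=r choose arg z so that 1z^5 is real positive; then |e^{1z^5}| = e^{1r^5} while |e^{4z^4}| ≤ e^{4r^4} = o(e^{1r^5}). So |f| ≥ e^{1r^5}(1 − o(1)) and ρ ≥ 5. Hence ρ = max(4, 5) = 5.
Therefore ρ = 5.

Order ρ = 5.


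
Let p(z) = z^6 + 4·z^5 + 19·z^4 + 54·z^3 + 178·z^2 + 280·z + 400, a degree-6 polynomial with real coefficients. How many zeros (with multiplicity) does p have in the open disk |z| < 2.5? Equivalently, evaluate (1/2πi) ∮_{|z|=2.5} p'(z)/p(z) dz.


The zeros of p are: (-2 + 2i), (-2 - 2i), (-1 + 2i), (-1 - 2i), (1 + 3i), (1 - 3i).
Their magnitudes are: 2.828, 2.828, 2.236, 2.236, 3.162, 3.162.
Zeros with |z| < R = 2.5: (-1 + 2i), (-1 - 2i).
Count = 2.
By the argument principle, (1/2πi) ∮_{|z|=R} p'(z)/p(z) dz equals exactly this count.

Number of zeros inside |z| < 2.5: 2.


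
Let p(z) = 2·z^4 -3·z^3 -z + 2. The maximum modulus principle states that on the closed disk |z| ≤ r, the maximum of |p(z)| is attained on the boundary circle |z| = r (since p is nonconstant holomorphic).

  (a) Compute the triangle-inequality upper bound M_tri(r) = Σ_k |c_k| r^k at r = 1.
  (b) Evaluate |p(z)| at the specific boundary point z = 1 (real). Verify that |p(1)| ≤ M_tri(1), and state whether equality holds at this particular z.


Coefficients: c_0 = 2, c_1 = -1, c_2 = 0, c_3 = -3, c_4 = 2. Radius r = 1.
Part (a). Triangle bound: M_tri(r) = Σ_k |c_k| r^k
  = |2|·1^0 + |-1|·1^1 + |0|·1^2 + |-3|·1^3 + |2|·1^4
  = 2 + 1 + 0 + 3 + 2 = 8.
This bounds M(r) := max_{|z|=r} |p(z)| from above; equality holds iff all terms c_k z^k can be made to align in phase at a single z on |z|=r.
Part (b). At z = 1 (real, on the circle |z| = r):
  p(1) = (2)·1^0 + (-1)·1^1 + (0)·1^2 + (-3)·1^3 + (2)·1^4 = 0.
  |p(1)| = 0.
Check: |p(1)| = 0 ≤ 8 = M_tri(1). ✓ Equality does not hold at z = 1 (the coefficients have mixed signs, so the terms do not all align in phase there).

M_tri(1) = 8; |p(1)| = 0; equality at z=1: no.


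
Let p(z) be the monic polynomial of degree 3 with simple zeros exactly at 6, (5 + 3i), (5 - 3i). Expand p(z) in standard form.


The polynomial is p(z) = ∏_{α ∈ S} (z − α), where S = {6, (5 + 3i), (5 - 3i)}.
Expanding the product yields: p(z) = z^3 -16·z^2 + 94·z -204.
Note conjugate pairs combine to real quadratics: (z − (5+3i))(z − (5−3i)) = z² − 10z + 34.
The resulting polynomial has degree 3 and real coefficients as required.

p(z) = z^3 -16·z^2 + 94·z -204.


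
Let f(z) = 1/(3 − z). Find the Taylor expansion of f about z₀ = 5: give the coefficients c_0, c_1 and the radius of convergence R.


Let w = z − z₀, so z = z₀ + w.
Then 3 − z = 3 − (z₀ + w) = (3 − z₀) − w = -2 − w.
f(z) = 1/(-2 − w) = (1/(-2)) · 1/(1 − w/(-2)) = Σ_{n≥0} w^n / (-2)^(n+1).
So c_n = 1/(-2)^(n+1):
  c_0 = 1/(-2)^1 = -1/2.
  c_1 = 1/(-2)^2 = 1/4.
The series is valid for |w/d| < 1, i.e. |z − z₀| < |d|.
Radius of convergence: R = |3 − z₀| = |-2| = 2 (distance from z₀ to the singularity z = 3).

c_0 = -1/2, c_1 = 1/4; R = 2.


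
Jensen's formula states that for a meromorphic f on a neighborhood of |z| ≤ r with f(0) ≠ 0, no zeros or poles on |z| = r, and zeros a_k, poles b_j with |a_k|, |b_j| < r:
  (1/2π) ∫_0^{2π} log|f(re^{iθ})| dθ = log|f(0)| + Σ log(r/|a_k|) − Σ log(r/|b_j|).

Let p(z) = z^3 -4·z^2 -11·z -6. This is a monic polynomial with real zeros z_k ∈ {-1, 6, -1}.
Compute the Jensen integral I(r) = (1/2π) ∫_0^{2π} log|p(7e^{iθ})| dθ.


Zeros: -1, -1, 6; r = 7.
Inside |z| < r: -1, -1, 6. Outside (|z| ≥ r): ∅.
p(0) = -6, so log|p(0)| = log(6) = 1.7918.
Apply Jensen: I(r) = log|p(0)| + Σ_k log(r/|z_k|), summed over zeros inside |z| < r.
  log(r/|z_k|) for z_k = -1: log(7/1) = 1.9459
  log(r/|z_k|) for z_k = 6: log(7/6) = 0.1542
  log(r/|z_k|) for z_k = -1: log(7/1) = 1.9459
Sum over inside zeros: 4.0460.
I(r) = log|p(0)| + (inside sum) = 1.7918 + 4.0460 = 5.8377.
Closed form (all zeros inside, monic): I(r) = n·log(r) = 3·log(7) = 5.8377. ✓

I(r) ≈ 5.8377.


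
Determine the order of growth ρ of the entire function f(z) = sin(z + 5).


sin(w) is a linear combination of e^{iw} and e^{−iw} (or e^w, e^{−w} in the hyperbolic case), so |sin(w)| ≤ e^{|w|}. With w = z + 5, |w| ≤ 1|z| + 5 = 1r + 5 on |z| = r, giving M(r) ≤ e^{1r + 5}, so ρ ≤ 1. On a suitable ray (z = it for sin/cos; z = t for sinh/cosh, t real → ∞), |sin(z + 5)| grows like e^{1|t|}/2, so ρ ≥ 1. Hence ρ = 1.
Therefore ρ = 1.

Order ρ = 1.


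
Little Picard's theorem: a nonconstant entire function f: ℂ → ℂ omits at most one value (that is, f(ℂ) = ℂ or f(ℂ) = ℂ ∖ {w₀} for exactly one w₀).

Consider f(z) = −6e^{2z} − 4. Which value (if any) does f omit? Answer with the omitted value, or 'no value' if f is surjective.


Little Picard bounds the complement of f(ℂ) to at most one point.
e^{2z} is never zero on ℂ, so -6·e^{2z} takes every value in ℂ ∖ {0}. Adding -4 shifts the range to ℂ ∖ {-4}. Thus f omits exactly the value -4.

Omitted value: -4.


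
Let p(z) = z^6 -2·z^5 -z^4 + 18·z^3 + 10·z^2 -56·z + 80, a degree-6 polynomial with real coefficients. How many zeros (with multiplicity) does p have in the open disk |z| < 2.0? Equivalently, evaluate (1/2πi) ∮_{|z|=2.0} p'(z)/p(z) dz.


The zeros of p are: (-2 + 1i), (-2 - 1i), (2 + 2i), (2 - 2i), (1 + 1i), (1 - 1i).
Their magnitudes are: 2.236, 2.236, 2.828, 2.828, 1.414, 1.414.
Zeros with |z| < R = 2.0: (1 + 1i), (1 - 1i).
Count = 2.
By the argument principle, (1/2πi) ∮_{|z|=R} p'(z)/p(z) dz equals exactly this count.

Number of zeros inside |z| < 2.0: 2.


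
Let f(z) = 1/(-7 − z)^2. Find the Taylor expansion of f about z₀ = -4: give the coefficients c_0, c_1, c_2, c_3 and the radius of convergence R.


Let w = z − z₀, so z = z₀ + w.
Then -7 − z = -7 − (z₀ + w) = (-7 − z₀) − w = -3 − w.
f(z) = 1/(-3 − w)^2 = (1/(-3)^2) · (1 − w/(-3))^{−2}.
By the binomial series (1−u)^{−2} = Σ_{n≥0} C(n+1, 1) u^n for |u|<1, with u = w/(-3):
  c_n = C(n+1, 1) / (-3)^(n+2).
  c_0 = 1/(-3)^2 = 1/9.
  c_1 = 2/(-3)^3 = -2/27.
  c_2 = 3/(-3)^4 = 1/27.
  c_3 = 4/(-3)^5 = -4/243.
The series is valid for |w/d| < 1, i.e. |z − z₀| < |d|.
Radius of convergence: R = |-7 − z₀| = |-3| = 3 (distance from z₀ to the singularity z = -7).

c_0 = 1/9, c_1 = -2/27, c_2 = 1/27, c_3 = -4/243; R = 3.


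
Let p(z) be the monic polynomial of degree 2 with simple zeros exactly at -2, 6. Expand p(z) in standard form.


The polynomial is p(z) = ∏_{α ∈ S} (z − α), where S = {-2, 6}.
Expanding the product yields: p(z) = z^2 -4·z -12.
The resulting polynomial has degree 2 and real coefficients as required.

p(z) = z^2 -4·z -12.


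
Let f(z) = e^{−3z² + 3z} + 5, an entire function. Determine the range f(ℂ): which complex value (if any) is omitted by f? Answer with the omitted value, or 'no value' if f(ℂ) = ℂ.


Little Picard bounds the complement of f(ℂ) to at most one point.
The exponent g(z) = −3z² + 3z is a nonconstant polynomial, hence surjective onto ℂ. So e^{g(z)} takes every value in {e^w : w ∈ ℂ} = ℂ ∖ {0}. Adding 5 shifts the range to ℂ ∖ {5}. f omits exactly 5.

Omitted value: 5.


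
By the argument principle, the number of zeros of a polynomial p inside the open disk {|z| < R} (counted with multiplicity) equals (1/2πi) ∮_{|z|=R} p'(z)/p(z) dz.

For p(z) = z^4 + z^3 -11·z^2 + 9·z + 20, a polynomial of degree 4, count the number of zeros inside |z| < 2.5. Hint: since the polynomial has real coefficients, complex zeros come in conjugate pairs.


The zeros of p are: (2 + 1i), (2 - 1i), -4, -1.
Their magnitudes are: 2.236, 2.236, 4, 1.
Zeros with |z| < R = 2.5: (2 + 1i), (2 - 1i), -1.
Count = 3.
By the argument principle, (1/2πi) ∮_{|z|=R} p'(z)/p(z) dz equals exactly this count.

Number of zeros inside |z| < 2.5: 3.


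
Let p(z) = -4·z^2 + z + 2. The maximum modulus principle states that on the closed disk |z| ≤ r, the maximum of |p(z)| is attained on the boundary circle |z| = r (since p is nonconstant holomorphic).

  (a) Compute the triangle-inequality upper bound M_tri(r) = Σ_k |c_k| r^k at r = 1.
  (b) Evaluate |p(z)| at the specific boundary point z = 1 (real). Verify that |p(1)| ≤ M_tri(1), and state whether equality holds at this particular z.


Coefficients: c_0 = 2, c_1 = 1, c_2 = -4. Radius r = 1.
Part (a). Triangle bound: M_tri(r) = Σ_k |c_k| r^k
  = |2|·1^0 + |1|·1^1 + |-4|·1^2
  = 2 + 1 + 4 = 7.
This bounds M(r) := max_{|z|=r} |p(z)| from above; equality holds iff all terms c_k z^k can be made to align in phase at a single z on |z|=r.
Part (b). At z = 1 (real, on the circle |z| = r):
  p(1) = (2)·1^0 + (1)·1^1 + (-4)·1^2 = -1.
  |p(1)| = 1.
Check: |p(1)| = 1 ≤ 7 = M_tri(1). ✓ Equality does not hold at z = 1 (the coefficients have mixed signs, so the terms do not all align in phase there).

M_tri(1) = 7; |p(1)| = 1; equality at z=1: no.


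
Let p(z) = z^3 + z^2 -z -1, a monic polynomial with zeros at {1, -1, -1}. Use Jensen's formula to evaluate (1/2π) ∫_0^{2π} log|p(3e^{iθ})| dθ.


Zeros: -1, -1, 1; r = 3.
Inside |z| < r: -1, -1, 1. Outside (|z| ≥ r): ∅.
p(0) = -1, so log|p(0)| = log(1) = 0.0000.
Apply Jensen: I(r) = log|p(0)| + Σ_k log(r/|z_k|), summed over zeros inside |z| < r.
  log(r/|z_k|) for z_k = 1: log(3/1) = 1.0986
  log(r/|z_k|) for z_k = -1: log(3/1) = 1.0986
  log(r/|z_k|) for z_k = -1: log(3/1) = 1.0986
Sum over inside zeros: 3.2958.
I(r) = log|p(0)| + (inside sum) = 0.0000 + 3.2958 = 3.2958.
Closed form (all zeros inside, monic): I(r) = n·log(r) = 3·log(3) = 3.2958. ✓

I(r) ≈ 3.2958.


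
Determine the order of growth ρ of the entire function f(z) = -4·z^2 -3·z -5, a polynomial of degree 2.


|f(z)| ≤ Σ|c_k|·r^k = O(r^2) as r → ∞. Polynomial growth is O(e^{r^ε}) for every ε > 0 (since r^2/e^{r^ε} → 0), so ρ ≤ ε for all ε > 0, i.e. ρ = 0. Every nonconstant polynomial has order 0.
Therefore ρ = 0.

Order ρ = 0.


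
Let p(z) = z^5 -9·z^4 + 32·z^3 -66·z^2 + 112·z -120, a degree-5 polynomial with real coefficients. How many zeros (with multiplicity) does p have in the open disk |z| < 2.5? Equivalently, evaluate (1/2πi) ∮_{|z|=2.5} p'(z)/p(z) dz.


The zeros of p are: (3 + 1i), (3 - 1i), 3, (0 + 2i), (0 - 2i).
Their magnitudes are: 3.162, 3.162, 3, 2, 2.
Zeros with |z| < R = 2.5: (0 + 2i), (0 - 2i).
Count = 2.
By the argument principle, (1/2πi) ∮_{|z|=R} p'(z)/p(z) dz equals exactly this count.

Number of zeros inside |z| < 2.5: 2.


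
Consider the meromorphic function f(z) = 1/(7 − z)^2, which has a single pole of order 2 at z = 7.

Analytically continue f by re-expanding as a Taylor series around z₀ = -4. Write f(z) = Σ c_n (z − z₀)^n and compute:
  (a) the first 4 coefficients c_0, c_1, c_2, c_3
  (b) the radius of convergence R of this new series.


Let w = z − z₀, so z = z₀ + w.
Then 7 − z = 7 − (z₀ + w) = (7 − z₀) − w = 11 − w.
f(z) = 1/(11 − w)^2 = (1/(11)^2) · (1 − w/(11))^{−2}.
By the binomial series (1−u)^{−2} = Σ_{n≥0} C(n+1, 1) u^n for |u|<1, with u = w/(11):
  c_n = C(n+1, 1) / (11)^(n+2).
  c_0 = 1/(11)^2 = 1/121.
  c_1 = 2/(11)^3 = 2/1331.
  c_2 = 3/(11)^4 = 3/14641.
  c_3 = 4/(11)^5 = 4/161051.
The series is valid for |w/d| < 1, i.e. |z − z₀| < |d|.
Radius of convergence: R = |7 − z₀| = |11| = 11 (distance from z₀ to the singularity z = 7).

c_0 = 1/121, c_1 = 2/1331, c_2 = 3/14641, c_3 = 4/161051; R = 11.


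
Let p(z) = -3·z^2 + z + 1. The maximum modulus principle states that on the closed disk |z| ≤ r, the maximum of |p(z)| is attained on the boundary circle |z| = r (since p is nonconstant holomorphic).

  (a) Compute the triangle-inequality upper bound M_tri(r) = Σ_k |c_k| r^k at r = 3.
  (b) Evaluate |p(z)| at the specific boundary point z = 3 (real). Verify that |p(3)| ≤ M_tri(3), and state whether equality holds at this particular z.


Coefficients: c_0 = 1, c_1 = 1, c_2 = -3. Radius r = 3.
Part (a). Triangle bound: M_tri(r) = Σ_k |c_k| r^k
  = |1|·3^0 + |1|·3^1 + |-3|·3^2
  = 1 + 3 + 27 = 31.
This bounds M(r) := max_{|z|=r} |p(z)| from above; equality holds iff all terms c_k z^k can be made to align in phase at a single z on |z|=r.
Part (b). At z = 3 (real, on the circle |z| = r):
  p(3) = (1)·3^0 + (1)·3^1 + (-3)·3^2 = -23.
  |p(3)| = 23.
Check: |p(3)| = 23 ≤ 31 = M_tri(3). ✓ Equality does not hold at z = 3 (the coefficients have mixed signs, so the terms do not all align in phase there).

M_tri(3) = 31; |p(3)| = 23; equality at z=3: no.


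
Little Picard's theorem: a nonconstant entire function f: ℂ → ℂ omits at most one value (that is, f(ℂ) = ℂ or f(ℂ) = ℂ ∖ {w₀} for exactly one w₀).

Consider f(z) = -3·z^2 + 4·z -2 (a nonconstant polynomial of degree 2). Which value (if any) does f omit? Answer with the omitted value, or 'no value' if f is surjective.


Little Picard bounds the complement of f(ℂ) to at most one point.
For every w ∈ ℂ, the equation p(z) − w = 0 is a nonconstant polynomial in z and hence has at least one root by the fundamental theorem of algebra. So p is surjective onto ℂ, omitting no value.

Omitted value: no value.


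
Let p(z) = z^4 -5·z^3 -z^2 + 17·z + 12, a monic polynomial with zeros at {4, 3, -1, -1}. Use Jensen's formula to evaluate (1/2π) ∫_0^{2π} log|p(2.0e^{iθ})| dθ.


Zeros: -1, -1, 3, 4; r = 2.0.
Inside |z| < r: -1, -1. Outside (|z| ≥ r): 3, 4.
p(0) = 12, so log|p(0)| = log(12) = 2.4849.
Apply Jensen: I(r) = log|p(0)| + Σ_k log(r/|z_k|), summed over zeros inside |z| < r.
  log(r/|z_k|) for z_k = -1: log(2.0/1) = 0.6931
  log(r/|z_k|) for z_k = -1: log(2.0/1) = 0.6931
  Outside zeros (3, 4) contribute nothing to the Jensen sum.
Sum over inside zeros: 1.3863.
I(r) = log|p(0)| + (inside sum) = 2.4849 + 1.3863 = 3.8712.
Note: since some zeros are outside |z| ≤ r, the simplified n·log(r) form does NOT apply — only the inside zeros contribute.

I(r) ≈ 3.8712.


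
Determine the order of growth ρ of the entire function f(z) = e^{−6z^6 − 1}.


|e^{−6z^6 − 1}| = e^{Re(-6·z^6) + -1} ≤ e^{6|z|^6 + -1} = e^{6r^6 + -1} on |z| = r, so ρ ≤ 6. Choosing z on |z|=r so that -6·z^6 is real positive (always possible by picking arg z appropriately) gives |f(z)| = e^{6r^6 + -1}, matching the bound. The additive constant -1 does not affect log log M(r) ~ 6·log r. Hence ρ = 6.
Therefore ρ = 6.

Order ρ = 6.


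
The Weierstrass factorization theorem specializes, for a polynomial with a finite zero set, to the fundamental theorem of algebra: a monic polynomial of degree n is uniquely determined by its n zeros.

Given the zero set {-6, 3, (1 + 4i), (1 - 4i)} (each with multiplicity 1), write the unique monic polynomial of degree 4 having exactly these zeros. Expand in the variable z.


The polynomial is p(z) = ∏_{α ∈ S} (z − α), where S = {-6, 3, (1 + 4i), (1 - 4i)}.
Expanding the product yields: p(z) = z^4 + z^3 -7·z^2 + 87·z -306.
Note conjugate pairs combine to real quadratics: (z − (1+4i))(z − (1−4i)) = z² − 2z + 17.
The resulting polynomial has degree 4 and real coefficients as required.

p(z) = z^4 + z^3 -7·z^2 + 87·z -306.


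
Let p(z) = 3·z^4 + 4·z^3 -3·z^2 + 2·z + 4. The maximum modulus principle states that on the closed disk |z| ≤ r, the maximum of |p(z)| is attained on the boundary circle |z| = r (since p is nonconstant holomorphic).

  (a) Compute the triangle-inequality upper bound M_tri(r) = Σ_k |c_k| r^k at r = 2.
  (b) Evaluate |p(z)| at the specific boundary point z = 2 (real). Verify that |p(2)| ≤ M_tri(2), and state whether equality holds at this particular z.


Coefficients: c_0 = 4, c_1 = 2, c_2 = -3, c_3 = 4, c_4 = 3. Radius r = 2.
Part (a). Triangle bound: M_tri(r) = Σ_k |c_k| r^k
  = |4|·2^0 + |2|·2^1 + |-3|·2^2 + |4|·2^3 + |3|·2^4
  = 4 + 4 + 12 + 32 + 48 = 100.
This bounds M(r) := max_{|z|=r} |p(z)| from above; equality holds iff all terms c_k z^k can be made to align in phase at a single z on |z|=r.
Part (b). At z = 2 (real, on the circle |z| = r):
  p(2) = (4)·2^0 + (2)·2^1 + (-3)·2^2 + (4)·2^3 + (3)·2^4 = 76.
  |p(2)| = 76.
Check: |p(2)| = 76 ≤ 100 = M_tri(2). ✓ Equality does not hold at z = 2 (the coefficients have mixed signs, so the terms do not all align in phase there).

M_tri(2) = 100; |p(2)| = 76; equality at z=2: no.


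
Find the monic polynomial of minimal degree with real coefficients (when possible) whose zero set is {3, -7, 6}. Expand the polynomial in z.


The polynomial is p(z) = ∏_{α ∈ S} (z − α), where S = {3, -7, 6}.
Expanding the product yields: p(z) = z^3 -2·z^2 -45·z + 126.
The resulting polynomial has degree 3 and real coefficients as required.

p(z) = z^3 -2·z^2 -45·z + 126.


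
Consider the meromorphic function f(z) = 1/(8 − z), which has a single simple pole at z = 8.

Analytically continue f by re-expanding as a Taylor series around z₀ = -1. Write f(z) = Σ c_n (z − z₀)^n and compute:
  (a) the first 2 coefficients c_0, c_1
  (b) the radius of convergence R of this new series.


Let w = z − z₀, so z = z₀ + w.
Then 8 − z = 8 − (z₀ + w) = (8 − z₀) − w = 9 − w.
f(z) = 1/(9 − w) = (1/(9)) · 1/(1 − w/(9)) = Σ_{n≥0} w^n / (9)^(n+1).
So c_n = 1/(9)^(n+1):
  c_0 = 1/(9)^1 = 1/9.
  c_1 = 1/(9)^2 = 1/81.
The series is valid for |w/d| < 1, i.e. |z − z₀| < |d|.
Radius of convergence: R = |8 − z₀| = |9| = 9 (distance from z₀ to the singularity z = 8).

c_0 = 1/9, c_1 = 1/81; R = 9.


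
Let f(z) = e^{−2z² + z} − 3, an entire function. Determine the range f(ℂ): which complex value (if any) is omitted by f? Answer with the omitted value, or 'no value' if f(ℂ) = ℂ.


Little Picard bounds the complement of f(ℂ) to at most one point.
The exponent g(z) = −2z² + z is a nonconstant polynomial, hence surjective onto ℂ. So e^{g(z)} takes every value in {e^w : w ∈ ℂ} = ℂ ∖ {0}. Adding -3 shifts the range to ℂ ∖ {-3}. f omits exactly -3.

Omitted value: -3.


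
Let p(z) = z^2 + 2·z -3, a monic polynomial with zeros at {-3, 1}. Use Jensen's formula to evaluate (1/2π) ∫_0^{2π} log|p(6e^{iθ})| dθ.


Zeros: -3, 1; r = 6.
Inside |z| < r: -3, 1. Outside (|z| ≥ r): ∅.
p(0) = -3, so log|p(0)| = log(3) = 1.0986.
Apply Jensen: I(r) = log|p(0)| + Σ_k log(r/|z_k|), summed over zeros inside |z| < r.
  log(r/|z_k|) for z_k = -3: log(6/3) = 0.6931
  log(r/|z_k|) for z_k = 1: log(6/1) = 1.7918
Sum over inside zeros: 2.4849.
I(r) = log|p(0)| + (inside sum) = 1.0986 + 2.4849 = 3.5835.
Closed form (all zeros inside, monic): I(r) = n·log(r) = 2·log(6) = 3.5835. ✓

I(r) ≈ 3.5835.


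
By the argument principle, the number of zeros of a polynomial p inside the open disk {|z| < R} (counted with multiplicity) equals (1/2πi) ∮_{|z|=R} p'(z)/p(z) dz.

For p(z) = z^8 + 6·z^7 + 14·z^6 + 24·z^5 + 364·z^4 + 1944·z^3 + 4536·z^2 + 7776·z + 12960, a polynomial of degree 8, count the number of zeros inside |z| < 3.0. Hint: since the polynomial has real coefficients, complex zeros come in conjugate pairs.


The zeros of p are: (-3 + 1i), (-3 - 1i), (0 + 2i), (0 - 2i), (-3 + 3i), (-3 - 3i), (3 + 3i), (3 - 3i).
Their magnitudes are: 3.162, 3.162, 2, 2, 4.243, 4.243, 4.243, 4.243.
Zeros with |z| < R = 3.0: (0 + 2i), (0 - 2i).
Count = 2.
By the argument principle, (1/2πi) ∮_{|z|=R} p'(z)/p(z) dz equals exactly this count.

Number of zeros inside |z| < 3.0: 2.


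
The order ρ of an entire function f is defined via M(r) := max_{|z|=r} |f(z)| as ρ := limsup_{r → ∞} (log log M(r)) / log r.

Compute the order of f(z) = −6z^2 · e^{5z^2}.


M(r) = max_{|z|=r} |-6|·|z|^2·|e^{5z^2}| = 6·r^2 · e^{5r^2} (the factors attain their maxima compatibly on |z|=r). Then log M(r) = log 6 + 2·log r + 5r^2, dominated by the last term, so log log M(r) ~ 2·log r. The polynomial factor -6z^2 contributes only a log r term and does not affect the order. ρ = 2.
Therefore ρ = 2.

Order ρ = 2.


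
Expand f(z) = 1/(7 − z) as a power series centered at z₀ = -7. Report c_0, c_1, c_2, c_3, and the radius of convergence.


Let w = z − z₀, so z = z₀ + w.
Then 7 − z = 7 − (z₀ + w) = (7 − z₀) − w = 14 − w.
f(z) = 1/(14 − w) = (1/(14)) · 1/(1 − w/(14)) = Σ_{n≥0} w^n / (14)^(n+1).
So c_n = 1/(14)^(n+1):
  c_0 = 1/(14)^1 = 1/14.
  c_1 = 1/(14)^2 = 1/196.
  c_2 = 1/(14)^3 = 1/2744.
  c_3 = 1/(14)^4 = 1/38416.
The series is valid for |w/d| < 1, i.e. |z − z₀| < |d|.
Radius of convergence: R = |7 − z₀| = |14| = 14 (distance from z₀ to the singularity z = 7).

c_0 = 1/14, c_1 = 1/196, c_2 = 1/2744, c_3 = 1/38416; R = 14.


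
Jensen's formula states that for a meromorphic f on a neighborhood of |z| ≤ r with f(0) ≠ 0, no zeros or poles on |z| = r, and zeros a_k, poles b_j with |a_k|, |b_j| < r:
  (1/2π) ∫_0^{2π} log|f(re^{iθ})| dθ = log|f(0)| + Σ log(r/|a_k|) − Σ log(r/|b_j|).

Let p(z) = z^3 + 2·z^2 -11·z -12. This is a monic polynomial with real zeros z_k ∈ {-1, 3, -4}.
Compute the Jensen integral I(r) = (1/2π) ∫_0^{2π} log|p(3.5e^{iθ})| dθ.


Zeros: -4, -1, 3; r = 3.5.
Inside |z| < r: -1, 3. Outside (|z| ≥ r): -4.
p(0) = -12, so log|p(0)| = log(12) = 2.4849.
Apply Jensen: I(r) = log|p(0)| + Σ_k log(r/|z_k|), summed over zeros inside |z| < r.
  log(r/|z_k|) for z_k = -1: log(3.5/1) = 1.2528
  log(r/|z_k|) for z_k = 3: log(3.5/3) = 0.1542
  Outside zeros (-4) contribute nothing to the Jensen sum.
Sum over inside zeros: 1.4069.
I(r) = log|p(0)| + (inside sum) = 2.4849 + 1.4069 = 3.8918.
Note: since some zeros are outside |z| ≤ r, the simplified n·log(r) form does NOT apply — only the inside zeros contribute.

I(r) ≈ 3.8918.


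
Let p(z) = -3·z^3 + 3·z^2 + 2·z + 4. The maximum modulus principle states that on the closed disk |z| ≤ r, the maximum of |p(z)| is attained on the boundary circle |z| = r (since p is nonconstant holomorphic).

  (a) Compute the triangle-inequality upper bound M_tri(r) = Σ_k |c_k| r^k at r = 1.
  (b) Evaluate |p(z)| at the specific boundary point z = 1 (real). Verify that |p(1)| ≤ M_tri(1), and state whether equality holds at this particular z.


Coefficients: c_0 = 4, c_1 = 2, c_2 = 3, c_3 = -3. Radius r = 1.
Part (a). Triangle bound: M_tri(r) = Σ_k |c_k| r^k
  = |4|·1^0 + |2|·1^1 + |3|·1^2 + |-3|·1^3
  = 4 + 2 + 3 + 3 = 12.
This bounds M(r) := max_{|z|=r} |p(z)| from above; equality holds iff all terms c_k z^k can be made to align in phase at a single z on |z|=r.
Part (b). At z = 1 (real, on the circle |z| = r):
  p(1) = (4)·1^0 + (2)·1^1 + (3)·1^2 + (-3)·1^3 = 6.
  |p(1)| = 6.
Check: |p(1)| = 6 ≤ 12 = M_tri(1). ✓ Equality does not hold at z = 1 (the coefficients have mixed signs, so the terms do not all align in phase there).

M_tri(1) = 12; |p(1)| = 6; equality at z=1: no.


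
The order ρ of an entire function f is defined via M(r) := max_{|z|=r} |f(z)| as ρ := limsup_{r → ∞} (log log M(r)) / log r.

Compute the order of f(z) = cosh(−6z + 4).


cosh(w) is a linear combination of e^{iw} and e^{−iw} (or e^w, e^{−w} in the hyperbolic case), so |cosh(w)| ≤ e^{|w|}. With w = −6z + 4, |w| ≤ 6|z| + 4 = 6r + 4 on |z| = r, giving M(r) ≤ e^{6r + 4}, so ρ ≤ 1. On a suitable ray (z = it for sin/cos; z = t for sinh/cosh, t real → ∞), |cosh(−6z + 4)| grows like e^{6|t|}/2, so ρ ≥ 1. Hence ρ = 1.
Therefore ρ = 1.

Order ρ = 1.


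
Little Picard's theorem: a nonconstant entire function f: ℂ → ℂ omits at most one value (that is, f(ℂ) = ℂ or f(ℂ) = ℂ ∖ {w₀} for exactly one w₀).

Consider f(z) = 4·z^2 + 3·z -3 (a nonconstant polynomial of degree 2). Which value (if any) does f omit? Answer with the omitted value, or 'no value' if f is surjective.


Little Picard bounds the complement of f(ℂ) to at most one point.
For every w ∈ ℂ, the equation p(z) − w = 0 is a nonconstant polynomial in z and hence has at least one root by the fundamental theorem of algebra. So p is surjective onto ℂ, omitting no value.

Omitted value: no value.


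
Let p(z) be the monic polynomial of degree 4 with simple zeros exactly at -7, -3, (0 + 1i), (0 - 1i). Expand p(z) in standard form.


The polynomial is p(z) = ∏_{α ∈ S} (z − α), where S = {-7, -3, (0 + 1i), (0 - 1i)}.
Expanding the product yields: p(z) = z^4 + 10·z^3 + 22·z^2 + 10·z + 21.
Note conjugate pairs combine to real quadratics: (z − (0+1i))(z − (0−1i)) = z² + 1.
The resulting polynomial has degree 4 and real coefficients as required.

p(z) = z^4 + 10·z^3 + 22·z^2 + 10·z + 21.


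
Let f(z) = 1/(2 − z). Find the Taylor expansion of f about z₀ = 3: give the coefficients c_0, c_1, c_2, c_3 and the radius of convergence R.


Let w = z − z₀, so z = z₀ + w.
Then 2 − z = 2 − (z₀ + w) = (2 − z₀) − w = -1 − w.
f(z) = 1/(-1 − w) = (1/(-1)) · 1/(1 − w/(-1)) = Σ_{n≥0} w^n / (-1)^(n+1).
So c_n = 1/(-1)^(n+1):
  c_0 = 1/(-1)^1 = -1.
  c_1 = 1/(-1)^2 = 1.
  c_2 = 1/(-1)^3 = -1.
  c_3 = 1/(-1)^4 = 1.
The series is valid for |w/d| < 1, i.e. |z − z₀| < |d|.
Radius of convergence: R = |2 − z₀| = |-1| = 1 (distance from z₀ to the singularity z = 2).

c_0 = -1, c_1 = 1, c_2 = -1, c_3 = 1; R = 1.


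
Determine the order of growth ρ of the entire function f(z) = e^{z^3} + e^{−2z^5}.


Each summand is entire of order 3 and 5 respectively (as in the single-exponential case). The order of a sum is at most the max of the orders, so ρ ≤ 5. For the lower bound: on |z|=r choose arg z so that -2z^5 is real positive; then |e^{-2z^5}| = e^{2r^5} while |e^{1z^3}| ≤ e^{1r^3} = o(e^{2r^5}). So |f| ≥ e^{2r^5}(1 − o(1)) and ρ ≥ 5. Hence ρ = max(3, 5) = 5.
Therefore ρ = 5.

Order ρ = 5.


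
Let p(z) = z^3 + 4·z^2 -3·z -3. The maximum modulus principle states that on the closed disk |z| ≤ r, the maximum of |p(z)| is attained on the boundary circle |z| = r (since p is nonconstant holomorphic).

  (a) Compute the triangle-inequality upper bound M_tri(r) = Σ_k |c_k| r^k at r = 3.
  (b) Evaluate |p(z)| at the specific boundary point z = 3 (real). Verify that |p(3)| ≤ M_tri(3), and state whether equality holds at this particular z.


Coefficients: c_0 = -3, c_1 = -3, c_2 = 4, c_3 = 1. Radius r = 3.
Part (a). Triangle bound: M_tri(r) = Σ_k |c_k| r^k
  = |-3|·3^0 + |-3|·3^1 + |4|·3^2 + |1|·3^3
  = 3 + 9 + 36 + 27 = 75.
This bounds M(r) := max_{|z|=r} |p(z)| from above; equality holds iff all terms c_k z^k can be made to align in phase at a single z on |z|=r.
Part (b). At z = 3 (real, on the circle |z| = r):
  p(3) = (-3)·3^0 + (-3)·3^1 + (4)·3^2 + (1)·3^3 = 51.
  |p(3)| = 51.
Check: |p(3)| = 51 ≤ 75 = M_tri(3). ✓ Equality does not hold at z = 3 (the coefficients have mixed signs, so the terms do not all align in phase there).

M_tri(3) = 75; |p(3)| = 51; equality at z=3: no.


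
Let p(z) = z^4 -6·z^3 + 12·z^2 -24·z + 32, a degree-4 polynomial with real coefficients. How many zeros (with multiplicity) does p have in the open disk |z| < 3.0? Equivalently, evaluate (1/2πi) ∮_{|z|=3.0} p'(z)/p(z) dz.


The zeros of p are: (0 + 2i), (0 - 2i), 4, 2.
Their magnitudes are: 2, 2, 4, 2.
Zeros with |z| < R = 3.0: (0 + 2i), (0 - 2i), 2.
Count = 3.
By the argument principle, (1/2πi) ∮_{|z|=R} p'(z)/p(z) dz equals exactly this count.

Number of zeros inside |z| < 3.0: 3.


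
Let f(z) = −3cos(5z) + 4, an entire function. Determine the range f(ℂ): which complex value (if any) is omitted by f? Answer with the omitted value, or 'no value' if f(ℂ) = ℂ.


Little Picard bounds the complement of f(ℂ) to at most one point.
cos is entire and surjective onto ℂ: for every w ∈ ℂ, cos(ζ) = w has a solution ζ ∈ ℂ (e.g., via the complex inverse arccos). With ζ = 5z this gives z = ζ/(5). Then -3·cos(5z) takes every value in -3·ℂ = ℂ, and adding 4 is a bijection of ℂ. So f is surjective and omits no value. (Note: only on the real line is cos bounded by [−1, 1].)

Omitted value: no value.
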